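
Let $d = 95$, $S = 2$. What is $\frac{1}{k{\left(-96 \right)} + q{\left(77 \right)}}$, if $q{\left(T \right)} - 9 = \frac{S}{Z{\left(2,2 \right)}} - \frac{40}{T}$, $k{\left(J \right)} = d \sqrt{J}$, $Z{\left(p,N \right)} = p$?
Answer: $\frac{5621}{513741850} - \frac{112651 i \sqrt{6}}{256870925} \approx 1.0941 \cdot 10^{-5} - 0.0010742 i$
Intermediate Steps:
$k{\left(J \right)} = 95 \sqrt{J}$
$q{\left(T \right)} = 10 - \frac{40}{T}$ ($q{\left(T \right)} = 9 + \left(\frac{2}{2} - \frac{40}{T}\right) = 9 + \left(2 \cdot \frac{1}{2} - \frac{40}{T}\right) = 9 + \left(1 - \frac{40}{T}\right) = 10 - \frac{40}{T}$)
$\frac{1}{k{\left(-96 \right)} + q{\left(77 \right)}} = \frac{1}{95 \sqrt{-96} + \left(10 - \frac{40}{77}\right)} = \frac{1}{95 \cdot 4 i \sqrt{6} + \left(10 - \frac{40}{77}\right)} = \frac{1}{380 i \sqrt{6} + \left(10 - \frac{40}{77}\right)} = \frac{1}{380 i \sqrt{6} + \frac{730}{77}} = \frac{1}{\frac{730}{77} + 380 i \sqrt{6}}$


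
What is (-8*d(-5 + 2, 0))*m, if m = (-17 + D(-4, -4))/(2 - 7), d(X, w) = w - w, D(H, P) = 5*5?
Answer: 0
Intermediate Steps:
D(H, P) = 25
d(X, w) = 0
m = -8/5 (m = (-17 + 25)/(2 - 7) = 8/(-5) = 8*(-⅕) = -8/5 ≈ -1.6000)
(-8*d(-5 + 2, 0))*m = -8*0*(-8/5) = 0*(-8/5) = 0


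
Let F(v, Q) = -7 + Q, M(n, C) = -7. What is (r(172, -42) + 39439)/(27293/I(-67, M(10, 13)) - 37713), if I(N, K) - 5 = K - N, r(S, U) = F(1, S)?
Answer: -643565/606013 ≈ -1.0620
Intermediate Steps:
r(S, U) = -7 + S
I(N, K) = 5 + K - N (I(N, K) = 5 + (K - N) = 5 + K - N)
(r(172, -42) + 39439)/(27293/I(-67, M(10, 13)) - 37713) = ((-7 + 172) + 39439)/(27293/(5 - 7 - 1*(-67)) - 37713) = (165 + 39439)/(27293/(5 - 7 + 67) - 37713) = 39604/(27293/65 - 37713) = 39604/(-2424052/65) = 39604*(-65/2424052) = -643565/606013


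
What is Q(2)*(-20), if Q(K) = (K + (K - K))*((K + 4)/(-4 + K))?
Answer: 120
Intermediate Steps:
Q(K) = K*(4 + K)/(-4 + K) (Q(K) = (K + 0)*((4 + K)/(-4 + K)) = K*((4 + K)/(-4 + K)) = K*(4 + K)/(-4 + K))
Q(2)*(-20) = (2*(4 + 2)/(-4 + 2))*(-20) = (2*6/(-2))*(-20) = (2*(-½)*6)*(-20) = -6*(-20) = 120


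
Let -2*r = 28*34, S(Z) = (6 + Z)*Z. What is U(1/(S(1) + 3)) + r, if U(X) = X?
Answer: -4759/10 ≈ -475.90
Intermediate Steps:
S(Z) = Z*(6 + Z)
r = -476 (r = -14*34 = -½*952 = -476)
U(1/(S(1) + 3)) + r = 1/(1*(6 + 1) + 3) - 476 = 1/(1*7 + 3) - 476 = 1/(7 + 3) - 476 = 1/10 - 476 = ⅒ - 476 = -4759/10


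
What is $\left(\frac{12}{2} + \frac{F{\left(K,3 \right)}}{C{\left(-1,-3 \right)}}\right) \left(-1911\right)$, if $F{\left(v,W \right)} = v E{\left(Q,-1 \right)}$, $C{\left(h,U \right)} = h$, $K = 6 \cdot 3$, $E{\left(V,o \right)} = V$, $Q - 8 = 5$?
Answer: $435708$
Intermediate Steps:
$Q = 13$ ($Q = 8 + 5 = 13$)
$K = 18$
$F{\left(v,W \right)} = 13 v$ ($F{\left(v,W \right)} = v 13 = 13 v$)
$\left(\frac{12}{2} + \frac{F{\left(K,3 \right)}}{C{\left(-1,-3 \right)}}\right) \left(-1911\right) = \left(\frac{12}{2} + \frac{13 \cdot 18}{-1}\right) \left(-1911\right) = \left(12 \cdot \frac{1}{2} + 234 \left(-1\right)\right) \left(-1911\right) = \left(6 - 234\right) \left(-1911\right) = \left(-228\right) \left(-1911\right) = 435708$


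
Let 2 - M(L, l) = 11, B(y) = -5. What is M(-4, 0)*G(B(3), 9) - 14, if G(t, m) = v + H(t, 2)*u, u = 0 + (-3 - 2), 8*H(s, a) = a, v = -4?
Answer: 133/4 ≈ 33.250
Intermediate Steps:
M(L, l) = -9 (M(L, l) = 2 - 1*11 = 2 - 11 = -9)
H(s, a) = a/8
u = -5 (u = 0 - 5 = -5)
G(t, m) = -21/4 (G(t, m) = -4 + ((1/8)*2)*(-5) = -4 + (1/4)*(-5) = -4 - 5/4 = -21/4)
M(-4, 0)*G(B(3), 9) - 14 = -9*(-21/4) - 14 = 189/4 - 14 = 133/4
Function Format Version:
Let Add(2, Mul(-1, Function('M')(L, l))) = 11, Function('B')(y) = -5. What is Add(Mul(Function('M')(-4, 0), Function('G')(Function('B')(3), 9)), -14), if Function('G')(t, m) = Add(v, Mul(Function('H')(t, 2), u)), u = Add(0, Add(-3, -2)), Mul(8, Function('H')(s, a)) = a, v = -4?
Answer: Rational(133, 4) ≈ 33.250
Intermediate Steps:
Function('M')(L, l) = -9 (Function('M')(L, l) = Add(2, Mul(-1, 11)) = Add(2, -11) = -9)
Function('H')(s, a) = Mul(Rational(1, 8), a)
u = -5 (u = Add(0, -5) = -5)
Function('G')(t, m) = Rational(-21, 4) (Function('G')(t, m) = Add(-4, Mul(Mul(Rational(1, 8), 2), -5)) = Add(-4, Mul(Rational(1, 4), -5)) = Add(-4, Rational(-5, 4)) = Rational(-21, 4))
Add(Mul(Function('M')(-4, 0), Function('G')(Function('B')(3), 9)), -14) = Add(Mul(-9, Rational(-21, 4)), -14) = Add(Rational(189, 4), -14) = Rational(133, 4)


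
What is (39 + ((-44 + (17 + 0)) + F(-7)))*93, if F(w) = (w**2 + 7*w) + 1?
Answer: 1209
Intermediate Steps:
F(w) = 1 + w**2 + 7*w
(39 + ((-44 + (17 + 0)) + F(-7)))*93 = (39 + ((-44 + (17 + 0)) + (1 + (-7)**2 + 7*(-7))))*93 = (39 + ((-44 + 17) + (1 + 49 - 49)))*93 = (39 + (-27 + 1))*93 = (39 - 26)*93 = 13*93 = 1209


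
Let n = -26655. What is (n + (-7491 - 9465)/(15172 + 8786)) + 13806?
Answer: -17102961/1331 ≈ -12850.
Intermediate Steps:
(n + (-7491 - 9465)/(15172 + 8786)) + 13806 = (-26655 + (-7491 - 9465)/(15172 + 8786)) + 13806 = (-26655 - 16956/23958) + 13806 = (-26655 - 16956*1/23958) + 13806 = (-26655 - 942/1331) + 13806 = -35478747/1331 + 13806 = -17102961/1331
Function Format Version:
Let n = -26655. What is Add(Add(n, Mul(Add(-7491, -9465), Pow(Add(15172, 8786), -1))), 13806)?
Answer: Rational(-17102961, 1331) ≈ -12850.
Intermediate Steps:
Add(Add(n, Mul(Add(-7491, -9465), Pow(Add(15172, 8786), -1))), 13806) = Add(Add(-26655, Mul(Add(-7491, -9465), Pow(Add(15172, 8786), -1))), 13806) = Add(Add(-26655, Mul(-16956, Pow(23958, -1))), 13806) = Add(Add(-26655, Mul(-16956, Rational(1, 23958))), 13806) = Add(Add(-26655, Rational(-942, 1331)), 13806) = Add(Rational(-35478747, 1331), 13806) = Rational(-17102961, 1331)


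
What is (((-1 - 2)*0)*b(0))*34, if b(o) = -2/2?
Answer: 0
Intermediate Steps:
b(o) = -1 (b(o) = -2*½ = -1)
(((-1 - 2)*0)*b(0))*34 = (((-1 - 2)*0)*(-1))*34 = (-3*0*(-1))*34 = (0*(-1))*34 = 0*34 = 0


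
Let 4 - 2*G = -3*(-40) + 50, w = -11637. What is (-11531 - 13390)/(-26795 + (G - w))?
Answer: 24921/15241 ≈ 1.6351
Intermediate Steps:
G = -83 (G = 2 - (-3*(-40) + 50)/2 = 2 - (120 + 50)/2 = 2 - 1/2*170 = 2 - 85 = -83)
(-11531 - 13390)/(-26795 + (G - w)) = (-11531 - 13390)/(-26795 + (-83 - 1*(-11637))) = -24921/(-26795 + (-83 + 11637)) = -24921/(-26795 + 11554) = -24921/(-15241) = -24921*(-1/15241) = 24921/15241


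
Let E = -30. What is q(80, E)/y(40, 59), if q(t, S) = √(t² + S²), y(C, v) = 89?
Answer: 10*√73/89 ≈ 0.96000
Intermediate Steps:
q(t, S) = √(S² + t²)
q(80, E)/y(40, 59) = √((-30)² + 80²)/89 = √(900 + 6400)*(1/89) = √7300*(1/89) = (10*√73)*(1/89) = 10*√73/89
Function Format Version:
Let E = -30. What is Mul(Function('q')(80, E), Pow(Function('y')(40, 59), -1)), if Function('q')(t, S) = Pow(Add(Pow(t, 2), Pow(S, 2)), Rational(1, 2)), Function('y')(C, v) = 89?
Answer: Mul(Rational(10, 89), Pow(73, Rational(1, 2))) ≈ 0.96000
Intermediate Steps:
Function('q')(t, S) = Pow(Add(Pow(S, 2), Pow(t, 2)), Rational(1, 2))
Mul(Function('q')(80, E), Pow(Function('y')(40, 59), -1)) = Mul(Pow(Add(Pow(-30, 2), Pow(80, 2)), Rational(1, 2)), Pow(89, -1)) = Mul(Pow(Add(900, 6400), Rational(1, 2)), Rational(1, 89)) = Mul(Pow(7300, Rational(1, 2)), Rational(1, 89)) = Mul(Mul(10, Pow(73, Rational(1, 2))), Rational(1, 89)) = Mul(Rational(10, 89), Pow(73, Rational(1, 2)))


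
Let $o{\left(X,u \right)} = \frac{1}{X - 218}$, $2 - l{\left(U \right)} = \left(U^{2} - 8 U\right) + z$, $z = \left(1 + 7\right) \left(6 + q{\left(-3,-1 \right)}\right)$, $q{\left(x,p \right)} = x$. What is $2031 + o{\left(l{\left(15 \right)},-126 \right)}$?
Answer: $\frac{700694}{345} \approx 2031.0$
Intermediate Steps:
$z = 24$ ($z = \left(1 + 7\right) \left(6 - 3\right) = 8 \cdot 3 = 24$)
$l{\left(U \right)} = -22 - U^{2} + 8 U$ ($l{\left(U \right)} = 2 - \left(\left(U^{2} - 8 U\right) + 24\right) = 2 - \left(24 + U^{2} - 8 U\right) = -22 - U^{2} + 8 U$)
$o{\left(X,u \right)} = \frac{1}{-218 + X}$
$2031 + o{\left(l{\left(15 \right)},-126 \right)} = 2031 + \frac{1}{-218 - 127} = 2031 + \frac{1}{-345} = 2031 - \frac{1}{345} = \frac{700694}{345}$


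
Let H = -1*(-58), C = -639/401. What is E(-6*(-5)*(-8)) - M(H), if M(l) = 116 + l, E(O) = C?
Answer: -70413/401 ≈ -175.59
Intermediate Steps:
C = -639/401 (C = -639*1/401 = -639/401 ≈ -1.5935)
E(O) = -639/401
H = 58
E(-6*(-5)*(-8)) - M(H) = -639/401 - (116 + 58) = -639/401 - 1*174 = -639/401 - 174 = -70413/401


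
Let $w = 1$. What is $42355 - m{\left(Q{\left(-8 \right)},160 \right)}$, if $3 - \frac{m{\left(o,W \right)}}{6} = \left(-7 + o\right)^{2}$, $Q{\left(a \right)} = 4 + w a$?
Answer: $43063$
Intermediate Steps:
$Q{\left(a \right)} = 4 + a$ ($Q{\left(a \right)} = 4 + 1 a = 4 + a$)
$m{\left(o,W \right)} = 18 - 6 \left(-7 + o\right)^{2}$
$42355 - m{\left(Q{\left(-8 \right)},160 \right)} = 42355 - \left(18 - 6 \left(-7 + \left(4 - 8\right)\right)^{2}\right) = 42355 - \left(18 - 6 \left(-7 - 4\right)^{2}\right) = 42355 - \left(18 - 6 \left(-11\right)^{2}\right) = 42355 - \left(18 - 726\right) = 42355 - -708 = 42355 + 708 = 43063$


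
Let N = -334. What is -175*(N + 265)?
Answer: 12075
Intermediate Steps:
-175*(N + 265) = -175*(-334 + 265) = -175*(-69) = 12075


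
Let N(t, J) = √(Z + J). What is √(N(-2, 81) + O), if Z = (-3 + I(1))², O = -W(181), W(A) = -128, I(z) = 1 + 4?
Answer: √(128 + √85) ≈ 11.714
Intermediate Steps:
I(z) = 5
O = 128 (O = -1*(-128) = 128)
Z = 4 (Z = (-3 + 5)² = 2² = 4)
N(t, J) = √(4 + J)
√(N(-2, 81) + O) = √(√(4 + 81) + 128) = √(√85 + 128) = √(128 + √85)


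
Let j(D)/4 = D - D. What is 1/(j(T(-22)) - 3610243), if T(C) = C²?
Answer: -1/3610243 ≈ -2.7699e-7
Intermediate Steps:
j(D) = 0 (j(D) = 4*(D - D) = 4*0 = 0)
1/(j(T(-22)) - 3610243) = 1/(0 - 3610243) = 1/(-3610243) = -1/3610243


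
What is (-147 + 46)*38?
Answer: -3838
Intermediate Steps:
(-147 + 46)*38 = -101*38 = -3838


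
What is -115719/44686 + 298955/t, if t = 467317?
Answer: -40718352793/20882527462 ≈ -1.9499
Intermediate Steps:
-115719/44686 + 298955/t = -115719/44686 + 298955/467317 = -40718352793/20882527462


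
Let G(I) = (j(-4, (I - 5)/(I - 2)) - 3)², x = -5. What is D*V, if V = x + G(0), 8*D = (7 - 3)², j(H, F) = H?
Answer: 88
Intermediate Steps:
D = 2 (D = (7 - 3)²/8 = (⅛)*4² = (⅛)*16 = 2)
G(I) = 49 (G(I) = (-4 - 3)² = (-7)² = 49)
V = 44 (V = -5 + 49 = 44)
D*V = 2*44 = 88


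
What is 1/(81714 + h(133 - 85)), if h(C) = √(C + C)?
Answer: 13619/1112862950 - √6/1669294425 ≈ 1.2236e-5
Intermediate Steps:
h(C) = √2*√C (h(C) = √(2*C) = √2*√C)
1/(81714 + h(133 - 85)) = 1/(81714 + √2*√(133 - 85)) = 1/(81714 + √2*√48) = 1/(81714 + √2*(4*√3)) = 1/(81714 + 4*√6)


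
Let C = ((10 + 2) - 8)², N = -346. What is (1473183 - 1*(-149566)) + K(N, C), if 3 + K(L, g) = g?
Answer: 1622762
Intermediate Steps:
C = 16 (C = (12 - 8)² = 4² = 16)
K(L, g) = -3 + g
(1473183 - 1*(-149566)) + K(N, C) = (1473183 - 1*(-149566)) + (-3 + 16) = (1473183 + 149566) + 13 = 1622749 + 13 = 1622762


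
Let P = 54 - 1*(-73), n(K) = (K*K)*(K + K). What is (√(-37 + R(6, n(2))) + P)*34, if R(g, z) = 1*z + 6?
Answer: 4318 + 34*I*√15 ≈ 4318.0 + 131.68*I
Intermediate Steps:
n(K) = 2*K³ (n(K) = K²*(2*K) = 2*K³)
P = 127 (P = 54 + 73 = 127)
R(g, z) = 6 + z (R(g, z) = z + 6 = 6 + z)
(√(-37 + R(6, n(2))) + P)*34 = (√(-37 + (6 + 2*2³)) + 127)*34 = (√(-37 + (6 + 2*8)) + 127)*34 = (√(-37 + (6 + 16)) + 127)*34 = (√(-37 + 22) + 127)*34 = (√(-15) + 127)*34 = (I*√15 + 127)*34 = (127 + I*√15)*34 = 4318 + 34*I*√15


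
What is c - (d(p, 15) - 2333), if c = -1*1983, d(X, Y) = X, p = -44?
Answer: 394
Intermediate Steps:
c = -1983
c - (d(p, 15) - 2333) = -1983 - (-44 - 2333) = -1983 - 1*(-2377) = -1983 + 2377 = 394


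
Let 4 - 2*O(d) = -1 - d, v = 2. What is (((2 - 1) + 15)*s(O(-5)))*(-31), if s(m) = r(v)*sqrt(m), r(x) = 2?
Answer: 0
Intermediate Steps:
O(d) = 5/2 + d/2 (O(d) = 2 - (-1 - d)/2 = 2 + (1/2 + d/2) = 5/2 + d/2)
s(m) = 2*sqrt(m)
(((2 - 1) + 15)*s(O(-5)))*(-31) = (((2 - 1) + 15)*(2*sqrt(5/2 + (1/2)*(-5))))*(-31) = ((1 + 15)*(2*sqrt(5/2 - 5/2)))*(-31) = (16*(2*sqrt(0)))*(-31) = (16*(2*0))*(-31) = (16*0)*(-31) = 0*(-31) = 0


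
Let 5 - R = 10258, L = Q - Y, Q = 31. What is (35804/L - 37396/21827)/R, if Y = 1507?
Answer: 209172601/82579333239 ≈ 0.0025330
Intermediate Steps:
L = -1476 (L = 31 - 1*1507 = 31 - 1507 = -1476)
R = -10253 (R = 5 - 1*10258 = 5 - 10258 = -10253)
(35804/L - 37396/21827)/R = (35804/(-1476) - 37396/21827)/(-10253) = (35804*(-1/1476) - 37396*1/21827)*(-1/10253) = (-8951/369 - 37396/21827)*(-1/10253) = -209172601/8054163*(-1/10253) = 209172601/82579333239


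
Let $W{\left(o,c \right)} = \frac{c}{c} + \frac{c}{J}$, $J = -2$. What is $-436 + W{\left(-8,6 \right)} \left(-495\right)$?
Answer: $554$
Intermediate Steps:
$W{\left(o,c \right)} = 1 - \frac{c}{2}$ ($W{\left(o,c \right)} = \frac{c}{c} + \frac{c}{-2} = 1 + c \left(- \frac{1}{2}\right) = 1 - \frac{c}{2}$)
$-436 + W{\left(-8,6 \right)} \left(-495\right) = -436 + \left(1 - 3\right) \left(-495\right) = -436 - -990 = -436 + 990 = 554$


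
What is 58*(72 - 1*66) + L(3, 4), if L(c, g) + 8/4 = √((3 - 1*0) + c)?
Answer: 346 + √6 ≈ 348.45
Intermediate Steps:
L(c, g) = -2 + √(3 + c) (L(c, g) = -2 + √((3 - 1*0) + c) = -2 + √((3 + 0) + c) = -2 + √(3 + c))
58*(72 - 1*66) + L(3, 4) = 58*(72 - 1*66) + (-2 + √(3 + 3)) = 58*(72 - 66) + (-2 + √6) = 58*6 + (-2 + √6) = 348 + (-2 + √6) = 346 + √6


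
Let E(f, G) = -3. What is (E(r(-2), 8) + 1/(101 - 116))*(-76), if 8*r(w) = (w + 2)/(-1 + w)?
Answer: 3496/15 ≈ 233.07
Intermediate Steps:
r(w) = (2 + w)/(8*(-1 + w)) (r(w) = ((w + 2)/(-1 + w))/8 = ((2 + w)/(-1 + w))/8 = (2 + w)/(8*(-1 + w)))
(E(r(-2), 8) + 1/(101 - 116))*(-76) = (-3 + 1/(101 - 116))*(-76) = (-3 + 1/(-15))*(-76) = (-3 - 1/15)*(-76) = -46/15*(-76) = 3496/15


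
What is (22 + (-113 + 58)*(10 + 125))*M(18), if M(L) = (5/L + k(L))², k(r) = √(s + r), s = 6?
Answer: -57750803/324 - 74030*√6/9 ≈ -1.9839e+5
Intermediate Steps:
k(r) = √(6 + r)
M(L) = (√(6 + L) + 5/L)² (M(L) = (5/L + √(6 + L))² = (√(6 + L) + 5/L)²)
(22 + (-113 + 58)*(10 + 125))*M(18) = (22 + (-113 + 58)*(10 + 125))*((5 + 18*√(6 + 18))²/18²) = (22 - 55*135)*((5 + 18*√24)²/324) = (22 - 7425)*((5 + 18*(2*√6))²/324) = -7403*(5 + 36*√6)²/324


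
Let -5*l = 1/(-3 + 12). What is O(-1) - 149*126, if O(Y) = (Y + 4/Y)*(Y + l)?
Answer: -168920/9 ≈ -18769.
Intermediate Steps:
l = -1/45 (l = -1/(5*(-3 + 12)) = -1/5/9 = -1/5*1/9 = -1/45 ≈ -0.022222)
O(Y) = (-1/45 + Y)*(Y + 4/Y) (O(Y) = (Y + 4/Y)*(Y - 1/45) = (Y + 4/Y)*(-1/45 + Y) = (-1/45 + Y)*(Y + 4/Y))
O(-1) - 149*126 = (4 + (-1)**2 - 4/45/(-1) - 1/45*(-1)) - 149*126 = (4 + 1 - 4/45*(-1) + 1/45) - 18774 = (4 + 1 + 4/45 + 1/45) - 18774 = 46/9 - 18774 = -168920/9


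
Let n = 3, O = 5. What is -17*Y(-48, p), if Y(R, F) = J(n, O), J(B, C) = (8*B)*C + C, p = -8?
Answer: -2125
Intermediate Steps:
J(B, C) = C + 8*B*C (J(B, C) = 8*B*C + C = C + 8*B*C)
Y(R, F) = 125 (Y(R, F) = 5*(1 + 8*3) = 5*(1 + 24) = 5*25 = 125)
-17*Y(-48, p) = -17*125 = -2125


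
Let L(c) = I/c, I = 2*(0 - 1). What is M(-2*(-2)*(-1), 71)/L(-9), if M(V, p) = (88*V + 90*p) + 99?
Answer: 55233/2 ≈ 27617.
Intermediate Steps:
M(V, p) = 99 + 88*V + 90*p
I = -2 (I = 2*(-1) = -2)
L(c) = -2/c
M(-2*(-2)*(-1), 71)/L(-9) = (99 + 88*(-2*(-2)*(-1)) + 90*71)/((-2/(-9))) = (99 + 88*(4*(-1)) + 6390)/((-2*(-⅑))) = (99 + 88*(-4) + 6390)/(2/9) = (99 - 352 + 6390)*(9/2) = 6137*(9/2) = 55233/2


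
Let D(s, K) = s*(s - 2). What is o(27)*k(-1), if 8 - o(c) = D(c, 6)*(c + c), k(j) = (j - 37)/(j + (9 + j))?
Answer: 197828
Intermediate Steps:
D(s, K) = s*(-2 + s)
k(j) = (-37 + j)/(9 + 2*j)
o(c) = 8 - 2*c**2*(-2 + c) (o(c) = 8 - c*(-2 + c)*(c + c) = 8 - c*(-2 + c)*2*c = 8 - 2*c**2*(-2 + c))
o(27)*k(-1) = (8 + 2*27**2*(2 - 1*27))*((-37 - 1)/(9 + 2*(-1))) = (8 + 2*729*(2 - 27))*(-38/(9 - 2)) = (8 + 2*729*(-25))*(-38/7) = (8 - 36450)*((1/7)*(-38)) = -36442*(-38/7) = 197828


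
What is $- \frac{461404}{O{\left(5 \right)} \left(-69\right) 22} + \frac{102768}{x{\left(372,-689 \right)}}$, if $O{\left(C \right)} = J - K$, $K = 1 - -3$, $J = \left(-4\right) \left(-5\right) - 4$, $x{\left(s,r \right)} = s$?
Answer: $\frac{42576337}{141174} \approx 301.59$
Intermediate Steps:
$J = 16$ ($J = 20 - 4 = 16$)
$K = 4$ ($K = 1 + 3 = 4$)
$O{\left(C \right)} = 12$ ($O{\left(C \right)} = 16 - 4 = 12$)
$- \frac{461404}{O{\left(5 \right)} \left(-69\right) 22} + \frac{102768}{x{\left(372,-689 \right)}} = - \frac{461404}{12 \left(-69\right) 22} + \frac{102768}{372} = - \frac{461404}{\left(-828\right) 22} + 102768 \cdot \frac{1}{372} = - \frac{461404}{-18216} + \frac{8564}{31} = \left(-461404\right) \left(- \frac{1}{18216}\right) + \frac{8564}{31} = \frac{115351}{4554} + \frac{8564}{31} = \frac{42576337}{141174}$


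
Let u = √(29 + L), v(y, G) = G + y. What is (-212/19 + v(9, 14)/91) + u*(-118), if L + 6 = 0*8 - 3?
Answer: -18855/1729 - 236*√5 ≈ -538.62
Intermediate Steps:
L = -9 (L = -6 + (0*8 - 3) = -6 + (0 - 3) = -6 - 3 = -9)
u = 2*√5 (u = √(29 - 9) = √20 = 2*√5 ≈ 4.4721)
(-212/19 + v(9, 14)/91) + u*(-118) = (-212/19 + (14 + 9)/91) + (2*√5)*(-118) = (-212*1/19 + 23*(1/91)) - 236*√5 = (-212/19 + 23/91) - 236*√5 = -18855/1729 - 236*√5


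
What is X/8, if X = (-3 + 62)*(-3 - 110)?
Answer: -6667/8 ≈ -833.38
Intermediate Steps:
X = -6667 (X = 59*(-113) = -6667)
X/8 = -6667/8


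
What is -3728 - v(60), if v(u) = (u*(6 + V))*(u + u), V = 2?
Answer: -61328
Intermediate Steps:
v(u) = 16*u**2 (v(u) = (u*(6 + 2))*(u + u) = (u*8)*(2*u) = (8*u)*(2*u) = 16*u**2)
-3728 - v(60) = -3728 - 16*60**2 = -3728 - 16*3600 = -3728 - 1*57600 = -3728 - 57600 = -61328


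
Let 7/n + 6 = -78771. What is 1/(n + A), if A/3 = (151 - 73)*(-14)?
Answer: -78777/258073459 ≈ -0.00030525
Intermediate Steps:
n = -7/78777 (n = 7/(-6 - 78771) = 7/(-78777) = 7*(-1/78777) = -7/78777 ≈ -8.8858e-5)
A = -3276 (A = 3*((151 - 73)*(-14)) = 3*(78*(-14)) = 3*(-1092) = -3276)
1/(n + A) = 1/(-7/78777 - 3276) = 1/(-258073459/78777) = -78777/258073459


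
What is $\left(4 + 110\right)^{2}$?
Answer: $12996$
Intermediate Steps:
$\left(4 + 110\right)^{2} = 114^{2} = 12996$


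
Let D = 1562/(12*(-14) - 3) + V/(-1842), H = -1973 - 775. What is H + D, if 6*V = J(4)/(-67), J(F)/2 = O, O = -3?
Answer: -19395332917/7034598 ≈ -2757.1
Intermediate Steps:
J(F) = -6 (J(F) = 2*(-3) = -6)
V = 1/67 (V = (-6/(-67))/6 = (-1/67*(-6))/6 = (⅙)*(6/67) = 1/67 ≈ 0.014925)
H = -2748
D = -64257613/7034598 (D = 1562/(12*(-14) - 3) + (1/67)/(-1842) = 1562/(-168 - 3) + (1/67)*(-1/1842) = 1562/(-171) - 1/123414 = 1562*(-1/171) - 1/123414 = -1562/171 - 1/123414 = -64257613/7034598 ≈ -9.1345)
H + D = -2748 - 64257613/7034598 = -19395332917/7034598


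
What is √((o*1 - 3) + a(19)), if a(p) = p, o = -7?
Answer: 3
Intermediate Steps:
√((o*1 - 3) + a(19)) = √((-7*1 - 3) + 19) = √((-7 - 3) + 19) = √(-10 + 19) = √9 = 3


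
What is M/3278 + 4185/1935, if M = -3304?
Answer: 81391/70477 ≈ 1.1549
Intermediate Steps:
M/3278 + 4185/1935 = -3304/3278 + 4185/1935 = -3304*1/3278 + 4185*(1/1935) = -1652/1639 + 93/43 = 81391/70477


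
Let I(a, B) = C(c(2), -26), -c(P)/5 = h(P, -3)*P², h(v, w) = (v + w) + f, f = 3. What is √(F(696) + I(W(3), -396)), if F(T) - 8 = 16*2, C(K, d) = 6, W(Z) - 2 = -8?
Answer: √46 ≈ 6.7823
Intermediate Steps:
W(Z) = -6 (W(Z) = 2 - 8 = -6)
h(v, w) = 3 + v + w (h(v, w) = (v + w) + 3 = 3 + v + w)
c(P) = -5*P³ (c(P) = -5*(3 + P - 3)*P² = -5*P*P² = -5*P³)
I(a, B) = 6
F(T) = 40 (F(T) = 8 + 16*2 = 8 + 32 = 40)
√(F(696) + I(W(3), -396)) = √(40 + 6) = √46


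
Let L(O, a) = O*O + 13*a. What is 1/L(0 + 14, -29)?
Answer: -1/181 ≈ -0.0055249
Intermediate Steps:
L(O, a) = O² + 13*a
1/L(0 + 14, -29) = 1/((0 + 14)² + 13*(-29)) = 1/(14² - 377) = 1/(196 - 377) = 1/(-181) = -1/181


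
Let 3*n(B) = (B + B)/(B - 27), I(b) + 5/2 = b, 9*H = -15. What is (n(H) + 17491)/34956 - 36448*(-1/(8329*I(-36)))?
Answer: 279589046062/722994572223 ≈ 0.38671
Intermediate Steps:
H = -5/3 (H = (1/9)*(-15) = -5/3 ≈ -1.6667)
I(b) = -5/2 + b
n(B) = 2*B/(3*(-27 + B)) (n(B) = ((B + B)/(B - 27))/3 = ((2*B)/(-27 + B))/3 = (2*B/(-27 + B))/3 = 2*B/(3*(-27 + B)))
(n(H) + 17491)/34956 - 36448*(-1/(8329*I(-36))) = ((2/3)*(-5/3)/(-27 - 5/3) + 17491)/34956 - 36448*(-1/(8329*(-5/2 - 36))) = ((2/3)*(-5/3)/(-86/3) + 17491)*(1/34956) - 36448/((-8329/(1/(-77/2)))) = ((2/3)*(-5/3)*(-3/86) + 17491)*(1/34956) - 36448/((-8329/(-2/77))) = (5/129 + 17491)*(1/34956) - 36448/((-8329*(-77/2))) = (2256344/129)*(1/34956) - 36448/641333/2 = 564086/1127331 - 36448*2/641333 = 564086/1127331 - 72896/641333 = 279589046062/722994572223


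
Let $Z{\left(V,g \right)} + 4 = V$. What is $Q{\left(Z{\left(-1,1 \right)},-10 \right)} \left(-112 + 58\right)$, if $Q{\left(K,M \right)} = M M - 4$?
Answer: $-5184$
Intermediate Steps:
$Z{\left(V,g \right)} = -4 + V$
$Q{\left(K,M \right)} = -4 + M^{2}$ ($Q{\left(K,M \right)} = M^{2} - 4 = -4 + M^{2}$)
$Q{\left(Z{\left(-1,1 \right)},-10 \right)} \left(-112 + 58\right) = \left(-4 + \left(-10\right)^{2}\right) \left(-112 + 58\right) = \left(-4 + 100\right) \left(-54\right) = 96 \left(-54\right) = -5184$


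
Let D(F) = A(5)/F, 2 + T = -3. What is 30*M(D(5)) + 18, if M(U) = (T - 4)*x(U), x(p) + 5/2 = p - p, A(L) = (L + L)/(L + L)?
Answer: 693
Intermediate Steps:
T = -5 (T = -2 - 3 = -5)
A(L) = 1 (A(L) = (2*L)/((2*L)) = (2*L)*(1/(2*L)) = 1)
x(p) = -5/2 (x(p) = -5/2 + (p - p) = -5/2 + 0 = -5/2)
D(F) = 1/F
M(U) = 45/2 (M(U) = (-5 - 4)*(-5/2) = -9*(-5/2) = 45/2)
30*M(D(5)) + 18 = 30*(45/2) + 18 = 675 + 18 = 693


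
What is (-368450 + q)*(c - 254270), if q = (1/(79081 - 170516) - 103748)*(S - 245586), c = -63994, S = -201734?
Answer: -270099999447543347376/18287 ≈ -1.4770e+16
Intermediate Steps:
q = 848673251957784/18287 (q = (1/(79081 - 170516) - 103748)*(-201734 - 245586) = (1/(-91435) - 103748)*(-447320) = (-1/91435 - 103748)*(-447320) = -9486198381/91435*(-447320) = 848673251957784/18287 ≈ 4.6409e+10)
(-368450 + q)*(c - 254270) = (-368450 + 848673251957784/18287)*(-63994 - 254270) = (848666514112634/18287)*(-318264) = -270099999447543347376/18287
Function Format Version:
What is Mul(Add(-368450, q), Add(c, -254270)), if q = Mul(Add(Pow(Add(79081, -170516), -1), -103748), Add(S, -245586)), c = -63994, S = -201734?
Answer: Rational(-270099999447543347376, 18287) ≈ -1.4770e+16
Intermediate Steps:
q = Rational(848673251957784, 18287) (q = Mul(Add(Pow(Add(79081, -170516), -1), -103748), Add(-201734, -245586)) = Mul(Add(Pow(-91435, -1), -103748), -447320) = Mul(Add(Rational(-1, 91435), -103748), -447320) = Mul(Rational(-9486198381, 91435), -447320) = Rational(848673251957784, 18287) ≈ 4.6409e+10)
Mul(Add(-368450, q), Add(c, -254270)) = Mul(Add(-368450, Rational(848673251957784, 18287)), Add(-63994, -254270)) = Mul(Rational(848666514112634, 18287), -318264) = Rational(-270099999447543347376, 18287)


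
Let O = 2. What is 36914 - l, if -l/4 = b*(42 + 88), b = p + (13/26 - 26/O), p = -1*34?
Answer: 12734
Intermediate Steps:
p = -34
b = -93/2 (b = -34 + (13/26 - 26/2) = -34 + (13*(1/26) - 26*½) = -34 + (½ - 13) = -34 - 25/2 = -93/2 ≈ -46.500)
l = 24180 (l = -(-186)*(42 + 88) = -(-186)*130 = -4*(-6045) = 24180)
36914 - l = 36914 - 1*24180 = 36914 - 24180 = 12734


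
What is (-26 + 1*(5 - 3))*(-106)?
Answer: 2544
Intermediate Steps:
(-26 + 1*(5 - 3))*(-106) = (-26 + 1*2)*(-106) = (-26 + 2)*(-106) = -24*(-106) = 2544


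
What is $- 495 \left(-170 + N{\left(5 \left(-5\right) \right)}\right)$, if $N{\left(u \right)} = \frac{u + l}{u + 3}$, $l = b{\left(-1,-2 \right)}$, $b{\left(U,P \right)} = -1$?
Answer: $83565$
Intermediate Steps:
$l = -1$
$N{\left(u \right)} = \frac{-1 + u}{3 + u}$ ($N{\left(u \right)} = \frac{u - 1}{u + 3} = \frac{-1 + u}{3 + u}$)
$- 495 \left(-170 + N{\left(5 \left(-5\right) \right)}\right) = - 495 \left(-170 + \frac{-1 + 5 \left(-5\right)}{3 + 5 \left(-5\right)}\right) = - 495 \left(-170 + \frac{-1 - 25}{3 - 25}\right) = - 495 \left(-170 + \frac{1}{-22} \left(-26\right)\right) = - 495 \left(-170 - - \frac{13}{11}\right) = - 495 \left(-170 + \frac{13}{11}\right) = \left(-495\right) \left(- \frac{1857}{11}\right) = 83565$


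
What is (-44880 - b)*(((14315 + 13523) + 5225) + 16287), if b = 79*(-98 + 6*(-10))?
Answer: -1598841300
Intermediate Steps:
b = -12482 (b = 79*(-98 - 60) = 79*(-158) = -12482)
(-44880 - b)*(((14315 + 13523) + 5225) + 16287) = (-44880 - 1*(-12482))*(((14315 + 13523) + 5225) + 16287) = (-44880 + 12482)*((27838 + 5225) + 16287) = -32398*(33063 + 16287) = -32398*49350 = -1598841300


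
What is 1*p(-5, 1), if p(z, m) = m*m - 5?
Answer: -4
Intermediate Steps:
p(z, m) = -5 + m² (p(z, m) = m² - 5 = -5 + m²)
1*p(-5, 1) = 1*(-5 + 1²) = 1*(-5 + 1) = 1*(-4) = -4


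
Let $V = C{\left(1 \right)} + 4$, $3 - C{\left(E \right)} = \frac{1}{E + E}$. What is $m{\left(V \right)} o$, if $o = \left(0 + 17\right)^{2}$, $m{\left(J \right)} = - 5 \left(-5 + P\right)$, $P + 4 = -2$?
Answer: $15895$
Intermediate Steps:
$P = -6$ ($P = -4 - 2 = -6$)
$C{\left(E \right)} = 3 - \frac{1}{2 E}$ ($C{\left(E \right)} = 3 - \frac{1}{E + E} = 3 - \frac{1}{2 E}$)
$V = \frac{13}{2}$ ($V = \left(3 - \frac{1}{2 \cdot 1}\right) + 4 = \left(3 - \frac{1}{2}\right) + 4 = \frac{5}{2} + 4 = \frac{13}{2} \approx 6.5$)
$m{\left(J \right)} = 55$ ($m{\left(J \right)} = - 5 \left(-5 - 6\right) = \left(-5\right) \left(-11\right) = 55$)
$o = 289$ ($o = 17^{2} = 289$)
$m{\left(V \right)} o = 55 \cdot 289 = 15895$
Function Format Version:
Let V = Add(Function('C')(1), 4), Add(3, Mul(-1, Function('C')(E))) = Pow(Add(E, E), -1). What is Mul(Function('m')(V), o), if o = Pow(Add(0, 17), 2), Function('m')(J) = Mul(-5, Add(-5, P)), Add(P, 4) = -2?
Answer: 15895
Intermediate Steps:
P = -6 (P = Add(-4, -2) = -6)
Function('C')(E) = Add(3, Mul(Rational(-1, 2), Pow(E, -1))) (Function('C')(E) = Add(3, Mul(-1, Pow(Add(E, E), -1))) = Add(3, Mul(-1, Pow(Mul(2, E), -1))) = Add(3, Mul(-1, Mul(Rational(1, 2), Pow(E, -1)))) = Add(3, Mul(Rational(-1, 2), Pow(E, -1))))
V = Rational(13, 2) (V = Add(Add(3, Mul(Rational(-1, 2), Pow(1, -1))), 4) = Add(Add(3, Mul(Rational(-1, 2), 1)), 4) = Add(Add(3, Rational(-1, 2)), 4) = Add(Rational(5, 2), 4) = Rational(13, 2) ≈ 6.5000)
Function('m')(J) = 55 (Function('m')(J) = Mul(-5, Add(-5, -6)) = Mul(-5, -11) = 55)
o = 289 (o = Pow(17, 2) = 289)
Mul(Function('m')(V), o) = Mul(55, 289) = 15895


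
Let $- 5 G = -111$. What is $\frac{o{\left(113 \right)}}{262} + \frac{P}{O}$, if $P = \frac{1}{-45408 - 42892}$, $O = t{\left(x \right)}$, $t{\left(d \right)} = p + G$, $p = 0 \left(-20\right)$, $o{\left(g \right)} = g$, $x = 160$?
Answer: $\frac{110754559}{256794060} \approx 0.4313$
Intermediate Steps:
$p = 0$
$G = \frac{111}{5}$ ($G = \left(- \frac{1}{5}\right) \left(-111\right) = \frac{111}{5} \approx 22.2$)
$t{\left(d \right)} = \frac{111}{5}$ ($t{\left(d \right)} = 0 + \frac{111}{5} = \frac{111}{5}$)
$O = \frac{111}{5} \approx 22.2$
$P = - \frac{1}{88300}$ ($P = \frac{1}{-88300} = - \frac{1}{88300} \approx -1.1325 \cdot 10^{-5}$)
$\frac{o{\left(113 \right)}}{262} + \frac{P}{O} = \frac{113}{262} - \frac{1}{88300 \cdot \frac{111}{5}} = 113 \cdot \frac{1}{262} - \frac{1}{1960260} = \frac{113}{262} - \frac{1}{1960260} = \frac{110754559}{256794060}$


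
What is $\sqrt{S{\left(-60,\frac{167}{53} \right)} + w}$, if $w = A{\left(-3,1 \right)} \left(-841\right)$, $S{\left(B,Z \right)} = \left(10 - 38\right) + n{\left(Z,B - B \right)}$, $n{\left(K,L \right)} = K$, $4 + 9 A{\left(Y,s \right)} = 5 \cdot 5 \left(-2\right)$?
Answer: $\frac{3 \sqrt{1567157}}{53} \approx 70.86$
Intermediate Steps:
$A{\left(Y,s \right)} = -6$ ($A{\left(Y,s \right)} = - \frac{4}{9} + \frac{5 \cdot 5 \left(-2\right)}{9} = - \frac{4}{9} + \frac{25 \left(-2\right)}{9} = - \frac{4}{9} + \frac{1}{9} \left(-50\right) = - \frac{4}{9} - \frac{50}{9} = -6$)
$S{\left(B,Z \right)} = -28 + Z$ ($S{\left(B,Z \right)} = \left(10 - 38\right) + Z = -28 + Z$)
$w = 5046$ ($w = \left(-6\right) \left(-841\right) = 5046$)
$\sqrt{S{\left(-60,\frac{167}{53} \right)} + w} = \sqrt{\left(-28 + \frac{167}{53}\right) + 5046} = \sqrt{- \frac{1317}{53} + 5046} = \sqrt{\frac{266121}{53}} = \frac{3 \sqrt{1567157}}{53}$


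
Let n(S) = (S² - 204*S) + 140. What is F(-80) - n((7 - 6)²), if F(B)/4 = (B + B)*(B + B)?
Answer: 102463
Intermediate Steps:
F(B) = 16*B² (F(B) = 4*((B + B)*(B + B)) = 4*((2*B)*(2*B)) = 4*(4*B²) = 16*B²)
n(S) = 140 + S² - 204*S
F(-80) - n((7 - 6)²) = 16*(-80)² - (140 + ((7 - 6)²)² - 204*(7 - 6)²) = 16*6400 - (140 + (1²)² - 204*1²) = 102400 - (140 + 1² - 204*1) = 102400 - (140 + 1 - 204) = 102400 - 1*(-63) = 102400 + 63 = 102463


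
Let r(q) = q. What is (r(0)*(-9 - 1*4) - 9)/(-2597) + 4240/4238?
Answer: 5524711/5503043 ≈ 1.0039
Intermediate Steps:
(r(0)*(-9 - 1*4) - 9)/(-2597) + 4240/4238 = (0*(-9 - 1*4) - 9)/(-2597) + 4240/4238 = (0*(-9 - 4) - 9)*(-1/2597) + 4240*(1/4238) = (0*(-13) - 9)*(-1/2597) + 2120/2119 = (0 - 9)*(-1/2597) + 2120/2119 = -9*(-1/2597) + 2120/2119 = 9/2597 + 2120/2119 = 5524711/5503043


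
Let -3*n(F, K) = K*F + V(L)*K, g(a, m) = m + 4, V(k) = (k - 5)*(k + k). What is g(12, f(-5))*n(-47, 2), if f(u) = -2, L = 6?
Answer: 140/3 ≈ 46.667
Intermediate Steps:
V(k) = 2*k*(-5 + k) (V(k) = (-5 + k)*(2*k) = 2*k*(-5 + k))
g(a, m) = 4 + m
n(F, K) = -4*K - F*K/3 (n(F, K) = -(K*F + (2*6*(-5 + 6))*K)/3 = -(F*K + (2*6*1)*K)/3 = -(F*K + 12*K)/3 = -(12*K + F*K)/3 = -4*K - F*K/3)
g(12, f(-5))*n(-47, 2) = (4 - 2)*(-1/3*2*(12 - 47)) = 2*(-1/3*2*(-35)) = 2*(70/3) = 140/3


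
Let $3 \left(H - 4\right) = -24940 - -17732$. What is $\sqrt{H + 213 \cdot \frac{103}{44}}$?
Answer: $\frac{i \sqrt{8276631}}{66} \approx 43.59 i$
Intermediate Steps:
$H = - \frac{7196}{3}$ ($H = 4 + \frac{-24940 - -17732}{3} = 4 + \frac{-24940 + 17732}{3} = 4 + \frac{1}{3} \left(-7208\right) = 4 - \frac{7208}{3} = - \frac{7196}{3} \approx -2398.7$)
$\sqrt{H + 213 \cdot \frac{103}{44}} = \sqrt{- \frac{7196}{3} + 213 \cdot \frac{103}{44}} = \sqrt{- \frac{7196}{3} + \frac{21939}{44}} = \sqrt{- \frac{250807}{132}} = \frac{i \sqrt{8276631}}{66}$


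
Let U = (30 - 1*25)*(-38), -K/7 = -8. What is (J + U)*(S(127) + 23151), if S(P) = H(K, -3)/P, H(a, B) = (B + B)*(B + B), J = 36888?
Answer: 107899936674/127 ≈ 8.4961e+8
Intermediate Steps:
K = 56 (K = -7*(-8) = 56)
H(a, B) = 4*B² (H(a, B) = (2*B)*(2*B) = 4*B²)
S(P) = 36/P (S(P) = (4*(-3)²)/P = (4*9)/P = 36/P)
U = -190 (U = (30 - 25)*(-38) = 5*(-38) = -190)
(J + U)*(S(127) + 23151) = (36888 - 190)*(36/127 + 23151) = 36698*(36*(1/127) + 23151) = 36698*(36/127 + 23151) = 36698*(2940213/127) = 107899936674/127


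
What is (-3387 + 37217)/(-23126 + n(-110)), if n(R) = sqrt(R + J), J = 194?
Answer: -195588145/133702948 - 16915*sqrt(21)/133702948 ≈ -1.4634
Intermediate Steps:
n(R) = sqrt(194 + R) (n(R) = sqrt(R + 194) = sqrt(194 + R))
(-3387 + 37217)/(-23126 + n(-110)) = (-3387 + 37217)/(-23126 + sqrt(194 - 110)) = 33830/(-23126 + sqrt(84)) = 33830/(-23126 + 2*sqrt(21))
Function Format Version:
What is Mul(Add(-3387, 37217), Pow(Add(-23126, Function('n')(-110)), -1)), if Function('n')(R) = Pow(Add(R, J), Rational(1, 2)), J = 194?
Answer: Add(Rational(-195588145, 133702948), Mul(Rational(-16915, 133702948), Pow(21, Rational(1, 2)))) ≈ -1.4634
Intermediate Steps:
Function('n')(R) = Pow(Add(194, R), Rational(1, 2)) (Function('n')(R) = Pow(Add(R, 194), Rational(1, 2)) = Pow(Add(194, R), Rational(1, 2)))
Mul(Add(-3387, 37217), Pow(Add(-23126, Function('n')(-110)), -1)) = Mul(Add(-3387, 37217), Pow(Add(-23126, Pow(Add(194, -110), Rational(1, 2))), -1)) = Mul(33830, Pow(Add(-23126, Pow(84, Rational(1, 2))), -1)) = Mul(33830, Pow(Add(-23126, Mul(2, Pow(21, Rational(1, 2)))), -1))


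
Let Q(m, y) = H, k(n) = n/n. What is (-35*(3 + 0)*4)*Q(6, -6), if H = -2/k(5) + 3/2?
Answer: 210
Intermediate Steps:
k(n) = 1
H = -½ (H = -2/1 + 3/2 = -2*1 + 3*(½) = -2 + 3/2 = -½ ≈ -0.50000)
Q(m, y) = -½
(-35*(3 + 0)*4)*Q(6, -6) = -35*(3 + 0)*4*(-½) = -105*4*(-½) = -35*12*(-½) = -420*(-½) = 210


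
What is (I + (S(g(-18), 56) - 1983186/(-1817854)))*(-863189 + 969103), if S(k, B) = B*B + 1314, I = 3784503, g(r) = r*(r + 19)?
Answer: 364755389642491936/908927 ≈ 4.0130e+11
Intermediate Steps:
g(r) = r*(19 + r)
S(k, B) = 1314 + B² (S(k, B) = B² + 1314 = 1314 + B²)
(I + (S(g(-18), 56) - 1983186/(-1817854)))*(-863189 + 969103) = (3784503 + ((1314 + 56²) - 1983186/(-1817854)))*(-863189 + 969103) = (3784503 + ((1314 + 3136) - 1983186*(-1/1817854)))*105914 = (3784503 + (4450 + 991593/908927))*105914 = (3784503 + 4045716743/908927)*105914 = (3443882675024/908927)*105914 = 364755389642491936/908927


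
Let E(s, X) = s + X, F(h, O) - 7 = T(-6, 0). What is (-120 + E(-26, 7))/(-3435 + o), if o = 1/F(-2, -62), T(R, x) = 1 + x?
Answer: 1112/27479 ≈ 0.040467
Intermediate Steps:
F(h, O) = 8 (F(h, O) = 7 + (1 + 0) = 7 + 1 = 8)
E(s, X) = X + s
o = 1/8 ≈ 0.12500
(-120 + E(-26, 7))/(-3435 + o) = (-120 + (7 - 26))/(-3435 + 1/8) = (-120 - 19)/(-27479/8) = -139*(-8/27479) = 1112/27479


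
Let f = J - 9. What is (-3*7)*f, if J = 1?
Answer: 168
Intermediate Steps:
f = -8 (f = 1 - 9 = -8)
(-3*7)*f = -3*7*(-8) = -21*(-8) = 168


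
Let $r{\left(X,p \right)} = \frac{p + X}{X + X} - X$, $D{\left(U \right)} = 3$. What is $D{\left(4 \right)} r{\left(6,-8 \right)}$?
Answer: $- \frac{37}{2} \approx -18.5$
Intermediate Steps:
$r{\left(X,p \right)} = - X + \frac{X + p}{2 X}$ ($r{\left(X,p \right)} = \frac{X + p}{2 X} - X = - X + \frac{X + p}{2 X}$)
$D{\left(4 \right)} r{\left(6,-8 \right)} = 3 \left(\frac{1}{2} - 6 + \frac{1}{2} \left(-8\right) \frac{1}{6}\right) = 3 \left(\frac{1}{2} - 6 - \frac{2}{3}\right) = 3 \left(- \frac{37}{6}\right) = - \frac{37}{2}$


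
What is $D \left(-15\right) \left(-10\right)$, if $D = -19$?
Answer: $-2850$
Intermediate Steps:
$D \left(-15\right) \left(-10\right) = \left(-19\right) \left(-15\right) \left(-10\right) = 285 \left(-10\right) = -2850$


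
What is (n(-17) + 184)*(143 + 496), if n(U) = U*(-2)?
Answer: 139302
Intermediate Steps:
n(U) = -2*U
(n(-17) + 184)*(143 + 496) = (-2*(-17) + 184)*(143 + 496) = (34 + 184)*639 = 218*639 = 139302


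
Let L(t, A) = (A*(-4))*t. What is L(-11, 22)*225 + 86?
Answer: 217886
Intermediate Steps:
L(t, A) = -4*A*t (L(t, A) = (-4*A)*t = -4*A*t)
L(-11, 22)*225 + 86 = -4*22*(-11)*225 + 86 = 968*225 + 86 = 217800 + 86 = 217886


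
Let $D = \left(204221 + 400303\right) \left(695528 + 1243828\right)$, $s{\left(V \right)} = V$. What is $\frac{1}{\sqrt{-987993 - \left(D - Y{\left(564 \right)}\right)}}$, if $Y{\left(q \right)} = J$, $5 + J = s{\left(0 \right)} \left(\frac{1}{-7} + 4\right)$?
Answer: $- \frac{i \sqrt{1172388234542}}{1172388234542} \approx - 9.2356 \cdot 10^{-7} i$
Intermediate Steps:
$D = 1172387246544$ ($D = 604524 \cdot 1939356 = 1172387246544$)
$J = -5$ ($J = -5 + 0 \left(\frac{1}{-7} + 4\right) = -5 + 0 \left(- \frac{1}{7} + 4\right) = -5 + 0 \cdot \frac{27}{7} = -5 + 0 = -5$)
$Y{\left(q \right)} = -5$
$\frac{1}{\sqrt{-987993 - \left(D - Y{\left(564 \right)}\right)}} = \frac{1}{\sqrt{-987993 - 1172387246549}} = \frac{1}{\sqrt{-1172388234542}} = \frac{1}{i \sqrt{1172388234542}} = - \frac{i \sqrt{1172388234542}}{1172388234542}$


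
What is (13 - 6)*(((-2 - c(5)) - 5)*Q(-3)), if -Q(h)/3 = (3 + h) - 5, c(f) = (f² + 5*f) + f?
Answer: -6510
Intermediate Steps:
c(f) = f² + 6*f
Q(h) = 6 - 3*h (Q(h) = -3*((3 + h) - 5) = -3*(-2 + h) = 6 - 3*h)
(13 - 6)*(((-2 - c(5)) - 5)*Q(-3)) = (13 - 6)*(((-2 - 5*(6 + 5)) - 5)*(6 - 3*(-3))) = 7*(((-2 - 5*11) - 5)*(6 + 9)) = 7*(((-2 - 1*55) - 5)*15) = 7*(((-2 - 55) - 5)*15) = 7*((-57 - 5)*15) = 7*(-62*15) = 7*(-930) = -6510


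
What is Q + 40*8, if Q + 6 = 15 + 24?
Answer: 353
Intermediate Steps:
Q = 33 (Q = -6 + (15 + 24) = -6 + 39 = 33)
Q + 40*8 = 33 + 40*8 = 33 + 320 = 353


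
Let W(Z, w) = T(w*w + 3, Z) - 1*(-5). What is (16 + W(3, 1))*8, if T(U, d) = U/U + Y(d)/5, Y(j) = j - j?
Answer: 176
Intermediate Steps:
Y(j) = 0
T(U, d) = 1 (T(U, d) = U/U + 0/5 = 1 + 0*(⅕) = 1 + 0 = 1)
W(Z, w) = 6 (W(Z, w) = 1 - 1*(-5) = 1 + 5 = 6)
(16 + W(3, 1))*8 = (16 + 6)*8 = 22*8 = 176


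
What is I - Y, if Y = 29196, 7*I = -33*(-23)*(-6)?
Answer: -208926/7 ≈ -29847.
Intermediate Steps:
I = -4554/7 (I = (-33*(-23)*(-6))/7 = (759*(-6))/7 = (⅐)*(-4554) = -4554/7 ≈ -650.57)
I - Y = -4554/7 - 1*29196 = -4554/7 - 29196 = -208926/7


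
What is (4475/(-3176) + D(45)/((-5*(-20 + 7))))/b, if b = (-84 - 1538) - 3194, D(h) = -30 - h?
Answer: 105815/198843008 ≈ 0.00053215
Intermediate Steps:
b = -4816 (b = -1622 - 3194 = -4816)
(4475/(-3176) + D(45)/((-5*(-20 + 7))))/b = (4475/(-3176) + (-30 - 1*45)/((-5*(-20 + 7))))/(-4816) = (4475*(-1/3176) + (-30 - 45)/((-5*(-13))))*(-1/4816) = (-4475/3176 - 75/65)*(-1/4816) = (-4475/3176 - 75*1/65)*(-1/4816) = (-4475/3176 - 15/13)*(-1/4816) = -105815/41288*(-1/4816) = 105815/198843008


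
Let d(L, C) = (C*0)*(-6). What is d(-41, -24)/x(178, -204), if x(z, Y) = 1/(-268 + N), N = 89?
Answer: 0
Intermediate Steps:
x(z, Y) = -1/179 (x(z, Y) = 1/(-268 + 89) = 1/(-179) = -1/179)
d(L, C) = 0 (d(L, C) = 0*(-6) = 0)
d(-41, -24)/x(178, -204) = 0/(-1/179) = 0*(-179) = 0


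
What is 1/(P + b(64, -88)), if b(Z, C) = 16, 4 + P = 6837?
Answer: 1/6849 ≈ 0.00014601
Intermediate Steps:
P = 6833 (P = -4 + 6837 = 6833)
1/(P + b(64, -88)) = 1/(6833 + 16) = 1/6849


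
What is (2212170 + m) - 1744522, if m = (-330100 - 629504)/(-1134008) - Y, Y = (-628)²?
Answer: 20770730429/283502 ≈ 73265.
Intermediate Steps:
Y = 394384
m = -111808412867/283502 (m = (-330100 - 629504)/(-1134008) - 1*394384 = -959604*(-1/1134008) - 394384 = 239901/283502 - 394384 = -111808412867/283502 ≈ -3.9438e+5)
(2212170 + m) - 1744522 = (2212170 - 111808412867/283502) - 1744522 = 515346206473/283502 - 1744522 = 20770730429/283502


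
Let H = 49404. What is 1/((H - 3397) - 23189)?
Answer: 1/22818 ≈ 4.3825e-5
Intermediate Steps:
1/((H - 3397) - 23189) = 1/((49404 - 3397) - 23189) = 1/(46007 - 23189) = 1/22818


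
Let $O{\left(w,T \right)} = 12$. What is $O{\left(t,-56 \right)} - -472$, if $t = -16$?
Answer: $484$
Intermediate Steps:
$O{\left(t,-56 \right)} - -472 = 12 - -472 = 12 + 472 = 484$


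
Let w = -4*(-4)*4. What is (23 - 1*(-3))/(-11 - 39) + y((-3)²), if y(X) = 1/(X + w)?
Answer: -924/1825 ≈ -0.50630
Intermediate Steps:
w = 64 (w = 16*4 = 64)
y(X) = 1/(64 + X) (y(X) = 1/(X + 64) = 1/(64 + X))
(23 - 1*(-3))/(-11 - 39) + y((-3)²) = (23 - 1*(-3))/(-11 - 39) + 1/(64 + (-3)²) = (23 + 3)/(-50) + 1/(64 + 9) = -1/50*26 + 1/73 = -13/25 + 1/73 = -924/1825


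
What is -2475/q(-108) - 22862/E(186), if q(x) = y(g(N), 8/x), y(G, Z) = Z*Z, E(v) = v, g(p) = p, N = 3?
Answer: -167843299/372 ≈ -4.5119e+5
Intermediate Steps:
y(G, Z) = Z²
q(x) = 64/x² (q(x) = (8/x)² = 64/x²)
-2475/q(-108) - 22862/E(186) = -2475/(64/(-108)²) - 22862/186 = -2475/(64*(1/11664)) - 22862*1/186 = -2475/4/729 - 11431/93 = -2475*729/4 - 11431/93 = -1804275/4 - 11431/93 = -167843299/372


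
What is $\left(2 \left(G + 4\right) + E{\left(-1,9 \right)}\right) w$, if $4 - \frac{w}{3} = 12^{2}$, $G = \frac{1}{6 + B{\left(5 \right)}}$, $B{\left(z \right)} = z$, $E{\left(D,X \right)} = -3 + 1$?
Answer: $- \frac{28560}{11} \approx -2596.4$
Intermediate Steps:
$E{\left(D,X \right)} = -2$
$G = \frac{1}{11}$ ($G = \frac{1}{6 + 5} = \frac{1}{11} \approx 0.090909$)
$w = -420$ ($w = 12 - 3 \cdot 12^{2} = 12 - 432 = -420$)
$\left(2 \left(G + 4\right) + E{\left(-1,9 \right)}\right) w = \left(2 \left(\frac{1}{11} + 4\right) - 2\right) \left(-420\right) = \left(2 \cdot \frac{45}{11} - 2\right) \left(-420\right) = \left(\frac{90}{11} - 2\right) \left(-420\right) = \frac{68}{11} \left(-420\right) = - \frac{28560}{11}$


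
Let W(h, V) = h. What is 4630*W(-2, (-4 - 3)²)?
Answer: -9260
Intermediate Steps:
4630*W(-2, (-4 - 3)²) = 4630*(-2) = -9260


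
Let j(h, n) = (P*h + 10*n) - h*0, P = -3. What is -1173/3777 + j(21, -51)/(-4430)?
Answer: -1010723/5577370 ≈ -0.18122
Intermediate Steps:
j(h, n) = -3*h + 10*n (j(h, n) = (-3*h + 10*n) - h*0 = (-3*h + 10*n) - 1*0 = (-3*h + 10*n) + 0 = -3*h + 10*n)
-1173/3777 + j(21, -51)/(-4430) = -1173/3777 + (-3*21 + 10*(-51))/(-4430) = -1173*1/3777 + (-63 - 510)*(-1/4430) = -391/1259 - 573*(-1/4430) = -391/1259 + 573/4430 = -1010723/5577370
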